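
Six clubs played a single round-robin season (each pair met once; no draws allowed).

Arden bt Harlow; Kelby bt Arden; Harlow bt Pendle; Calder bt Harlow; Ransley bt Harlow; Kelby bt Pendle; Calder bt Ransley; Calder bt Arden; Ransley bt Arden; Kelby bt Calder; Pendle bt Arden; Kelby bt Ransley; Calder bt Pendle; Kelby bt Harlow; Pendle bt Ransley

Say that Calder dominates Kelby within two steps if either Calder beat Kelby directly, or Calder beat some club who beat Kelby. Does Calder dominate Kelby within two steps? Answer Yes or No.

Calder did not beat Kelby directly.
Calder beat Pendle, Arden, Harlow, Ransley, but each of them lost to Kelby. No two-step path.

No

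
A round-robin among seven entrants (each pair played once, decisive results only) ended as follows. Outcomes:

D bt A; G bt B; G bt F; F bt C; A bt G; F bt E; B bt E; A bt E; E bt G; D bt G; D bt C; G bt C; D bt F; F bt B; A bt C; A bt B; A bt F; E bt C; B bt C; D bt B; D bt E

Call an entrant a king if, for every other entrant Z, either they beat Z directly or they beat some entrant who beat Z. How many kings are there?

A cannot reach D in two steps.
B cannot reach A, D, F in two steps.
C cannot reach A, B, D, E, F, G in two steps.
D reaches everyone (king).
E cannot reach A, D in two steps.
F cannot reach A, D in two steps.
G cannot reach A, D in two steps.
Kings: D — 1.

1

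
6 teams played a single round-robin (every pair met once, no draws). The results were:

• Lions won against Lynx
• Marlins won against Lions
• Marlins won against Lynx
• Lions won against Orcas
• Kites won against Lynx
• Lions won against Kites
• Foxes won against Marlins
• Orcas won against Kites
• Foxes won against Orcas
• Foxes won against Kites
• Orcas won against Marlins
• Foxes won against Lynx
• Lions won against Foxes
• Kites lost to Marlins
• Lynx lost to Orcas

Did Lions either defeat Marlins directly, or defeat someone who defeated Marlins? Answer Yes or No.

Yes

Lions did not beat Marlins directly.
Lions beat Lynx, Kites, Foxes, Orcas. Of those, Foxes beat Marlins.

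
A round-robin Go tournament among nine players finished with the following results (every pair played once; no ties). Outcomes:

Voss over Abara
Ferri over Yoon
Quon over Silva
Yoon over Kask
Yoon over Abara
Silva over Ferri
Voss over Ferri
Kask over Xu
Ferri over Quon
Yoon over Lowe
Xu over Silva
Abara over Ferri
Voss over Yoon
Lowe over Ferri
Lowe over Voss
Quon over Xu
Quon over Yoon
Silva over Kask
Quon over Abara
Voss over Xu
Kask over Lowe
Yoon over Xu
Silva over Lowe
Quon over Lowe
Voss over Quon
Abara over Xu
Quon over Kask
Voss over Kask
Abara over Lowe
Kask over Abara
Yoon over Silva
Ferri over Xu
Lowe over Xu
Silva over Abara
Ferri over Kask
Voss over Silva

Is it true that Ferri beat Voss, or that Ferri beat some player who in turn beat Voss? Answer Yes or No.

No

Ferri did not beat Voss directly.
Ferri beat Quon, Yoon, Xu, Kask, but each of them lost to Voss. No two-step path.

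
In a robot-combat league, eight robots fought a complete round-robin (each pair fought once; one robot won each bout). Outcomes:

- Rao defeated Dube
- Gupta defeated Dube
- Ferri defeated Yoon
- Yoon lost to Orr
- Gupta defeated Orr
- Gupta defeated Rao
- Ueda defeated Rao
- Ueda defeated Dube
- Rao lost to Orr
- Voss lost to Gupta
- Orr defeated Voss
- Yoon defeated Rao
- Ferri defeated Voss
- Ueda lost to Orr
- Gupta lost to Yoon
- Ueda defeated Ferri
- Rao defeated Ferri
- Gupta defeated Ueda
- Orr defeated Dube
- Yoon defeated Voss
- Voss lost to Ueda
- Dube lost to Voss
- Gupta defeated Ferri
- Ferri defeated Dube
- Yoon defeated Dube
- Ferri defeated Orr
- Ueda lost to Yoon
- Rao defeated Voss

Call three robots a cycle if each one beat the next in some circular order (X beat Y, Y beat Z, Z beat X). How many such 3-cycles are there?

Win totals: Ferri 4, Orr 5, Dube 0, Gupta 6, Voss 1, Ueda 4, Rao 3, Yoon 5.
A robot with w wins dominates both others in C(w,2) triples; summing gives 6 + 10 + 0 + 15 + 0 + 6 + 3 + 10 = 50 transitive triples.
Total triples C(8,3) = 56, so cyclic triples = 56 − 50 = 6.

6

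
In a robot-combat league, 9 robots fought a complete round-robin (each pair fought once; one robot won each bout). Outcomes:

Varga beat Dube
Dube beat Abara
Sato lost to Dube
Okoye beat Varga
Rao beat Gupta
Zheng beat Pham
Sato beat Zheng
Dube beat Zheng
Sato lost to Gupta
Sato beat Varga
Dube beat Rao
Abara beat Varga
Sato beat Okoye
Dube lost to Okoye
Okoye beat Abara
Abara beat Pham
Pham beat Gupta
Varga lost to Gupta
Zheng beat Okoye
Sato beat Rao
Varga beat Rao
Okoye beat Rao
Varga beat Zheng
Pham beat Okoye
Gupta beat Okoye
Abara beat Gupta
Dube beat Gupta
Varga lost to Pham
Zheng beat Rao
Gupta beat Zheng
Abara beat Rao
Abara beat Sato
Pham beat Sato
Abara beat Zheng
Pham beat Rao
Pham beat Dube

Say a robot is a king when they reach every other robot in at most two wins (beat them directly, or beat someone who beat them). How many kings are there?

8

Varga reaches everyone (king).
Sato reaches everyone (king).
Zheng reaches everyone (king).
Okoye reaches everyone (king).
Rao cannot reach Pham, Dube, Abara in two steps.
Pham reaches everyone (king).
Dube reaches everyone (king).
Abara reaches everyone (king).
Gupta reaches everyone (king).
Kings: Varga, Sato, Zheng, Okoye, Pham, Dube, Abara, Gupta — 8.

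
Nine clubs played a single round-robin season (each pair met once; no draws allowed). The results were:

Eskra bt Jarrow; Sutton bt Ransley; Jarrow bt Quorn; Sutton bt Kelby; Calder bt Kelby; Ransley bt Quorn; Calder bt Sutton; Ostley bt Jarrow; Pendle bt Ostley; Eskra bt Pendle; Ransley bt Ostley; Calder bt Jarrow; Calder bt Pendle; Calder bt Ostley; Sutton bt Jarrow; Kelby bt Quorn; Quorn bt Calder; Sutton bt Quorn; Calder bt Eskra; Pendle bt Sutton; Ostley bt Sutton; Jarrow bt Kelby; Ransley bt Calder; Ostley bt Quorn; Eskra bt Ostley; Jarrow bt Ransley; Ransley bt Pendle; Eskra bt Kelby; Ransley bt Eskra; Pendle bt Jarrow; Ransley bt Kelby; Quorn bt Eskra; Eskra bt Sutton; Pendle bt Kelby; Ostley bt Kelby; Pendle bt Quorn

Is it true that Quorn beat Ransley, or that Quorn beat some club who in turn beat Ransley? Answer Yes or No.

No

Quorn did not beat Ransley directly.
Quorn beat Calder, Eskra, but each of them lost to Ransley. No two-step path.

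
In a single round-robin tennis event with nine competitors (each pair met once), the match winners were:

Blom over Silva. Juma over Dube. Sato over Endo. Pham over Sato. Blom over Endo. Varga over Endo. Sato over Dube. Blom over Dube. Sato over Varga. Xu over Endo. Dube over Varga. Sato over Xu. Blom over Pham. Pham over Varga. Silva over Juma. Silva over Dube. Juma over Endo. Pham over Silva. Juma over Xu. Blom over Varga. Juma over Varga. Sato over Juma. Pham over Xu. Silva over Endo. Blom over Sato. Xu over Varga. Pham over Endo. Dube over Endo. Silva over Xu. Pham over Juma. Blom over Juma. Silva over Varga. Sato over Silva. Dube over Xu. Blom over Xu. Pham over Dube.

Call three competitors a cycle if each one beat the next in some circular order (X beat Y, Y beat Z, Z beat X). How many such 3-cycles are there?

0

Win totals: Silva 5, Dube 3, Blom 8, Sato 6, Varga 1, Xu 2, Pham 7, Juma 4, Endo 0.
A competitor with w wins dominates both others in C(w,2) triples; summing gives 10 + 3 + 28 + 15 + 0 + 1 + 21 + 6 + 0 = 84 transitive triples.
Total triples C(9,3) = 84, so cyclic triples = 84 − 84 = 0.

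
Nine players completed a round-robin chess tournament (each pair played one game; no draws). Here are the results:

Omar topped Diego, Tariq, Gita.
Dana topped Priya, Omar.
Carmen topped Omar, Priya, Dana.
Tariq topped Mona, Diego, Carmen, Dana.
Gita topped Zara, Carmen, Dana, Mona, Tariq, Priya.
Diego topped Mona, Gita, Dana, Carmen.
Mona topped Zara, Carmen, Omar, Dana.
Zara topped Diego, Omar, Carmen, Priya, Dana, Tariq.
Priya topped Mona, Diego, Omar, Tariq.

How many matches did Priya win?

Priya's results: beat Omar, Mona, Tariq, Diego; lost to Gita, Carmen, Dana, Zara.
That is 4 wins.

4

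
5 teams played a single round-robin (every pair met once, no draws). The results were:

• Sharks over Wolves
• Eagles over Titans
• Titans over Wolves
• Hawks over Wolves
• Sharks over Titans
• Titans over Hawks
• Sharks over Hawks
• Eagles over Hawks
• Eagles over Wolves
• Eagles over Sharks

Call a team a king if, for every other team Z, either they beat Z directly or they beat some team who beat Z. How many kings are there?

Titans cannot reach Eagles, Sharks in two steps.
Wolves cannot reach Titans, Hawks, Eagles, Sharks in two steps.
Hawks cannot reach Titans, Eagles, Sharks in two steps.
Eagles reaches everyone (king).
Sharks cannot reach Eagles in two steps.
Kings: Eagles — 1.

1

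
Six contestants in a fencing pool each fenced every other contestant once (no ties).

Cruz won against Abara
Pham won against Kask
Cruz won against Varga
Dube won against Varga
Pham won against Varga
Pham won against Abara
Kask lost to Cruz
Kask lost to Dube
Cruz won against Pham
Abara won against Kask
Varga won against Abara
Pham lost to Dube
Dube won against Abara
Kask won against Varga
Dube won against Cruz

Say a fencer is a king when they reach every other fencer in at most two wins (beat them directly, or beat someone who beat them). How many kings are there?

1

Cruz cannot reach Dube in two steps.
Kask cannot reach Cruz, Dube, Pham in two steps.
Dube reaches everyone (king).
Varga cannot reach Cruz, Dube, Pham in two steps.
Abara cannot reach Cruz, Dube, Pham in two steps.
Pham cannot reach Cruz, Dube in two steps.
Kings: Dube — 1.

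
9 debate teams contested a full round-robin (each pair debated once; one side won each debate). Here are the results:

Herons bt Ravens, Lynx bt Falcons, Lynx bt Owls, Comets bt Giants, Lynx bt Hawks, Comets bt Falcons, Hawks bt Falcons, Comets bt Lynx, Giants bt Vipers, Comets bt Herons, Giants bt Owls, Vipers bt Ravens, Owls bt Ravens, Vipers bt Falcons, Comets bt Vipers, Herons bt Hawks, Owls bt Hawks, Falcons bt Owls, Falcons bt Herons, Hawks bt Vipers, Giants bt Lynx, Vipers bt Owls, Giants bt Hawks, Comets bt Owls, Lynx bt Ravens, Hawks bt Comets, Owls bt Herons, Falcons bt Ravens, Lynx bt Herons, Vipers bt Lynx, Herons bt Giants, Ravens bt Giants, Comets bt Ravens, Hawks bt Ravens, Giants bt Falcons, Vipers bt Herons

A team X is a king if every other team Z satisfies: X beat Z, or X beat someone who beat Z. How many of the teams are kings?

5

Falcons cannot reach Vipers, Comets, Lynx in two steps.
Vipers cannot reach Comets in two steps.
Ravens cannot reach Comets, Herons in two steps.
Comets reaches everyone (king).
Hawks reaches everyone (king).
Owls cannot reach Lynx in two steps.
Giants reaches everyone (king).
Herons reaches everyone (king).
Lynx reaches everyone (king).
Kings: Comets, Hawks, Giants, Herons, Lynx — 5.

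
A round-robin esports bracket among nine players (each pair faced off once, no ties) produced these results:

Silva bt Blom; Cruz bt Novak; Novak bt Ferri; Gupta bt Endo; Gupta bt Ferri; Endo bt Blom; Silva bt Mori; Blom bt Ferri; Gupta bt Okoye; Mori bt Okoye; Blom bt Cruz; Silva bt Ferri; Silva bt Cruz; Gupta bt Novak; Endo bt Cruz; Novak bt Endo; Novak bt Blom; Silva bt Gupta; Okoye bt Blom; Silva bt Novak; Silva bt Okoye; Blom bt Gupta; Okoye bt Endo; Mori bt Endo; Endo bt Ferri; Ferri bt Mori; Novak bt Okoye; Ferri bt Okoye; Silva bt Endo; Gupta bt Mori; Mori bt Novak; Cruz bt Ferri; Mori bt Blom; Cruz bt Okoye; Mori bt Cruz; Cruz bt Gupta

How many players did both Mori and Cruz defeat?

Mori beat: Blom, Novak, Cruz, Okoye, Endo.
Cruz beat: Gupta, Ferri, Novak, Okoye.
Both beat: Novak, Okoye — 2.

2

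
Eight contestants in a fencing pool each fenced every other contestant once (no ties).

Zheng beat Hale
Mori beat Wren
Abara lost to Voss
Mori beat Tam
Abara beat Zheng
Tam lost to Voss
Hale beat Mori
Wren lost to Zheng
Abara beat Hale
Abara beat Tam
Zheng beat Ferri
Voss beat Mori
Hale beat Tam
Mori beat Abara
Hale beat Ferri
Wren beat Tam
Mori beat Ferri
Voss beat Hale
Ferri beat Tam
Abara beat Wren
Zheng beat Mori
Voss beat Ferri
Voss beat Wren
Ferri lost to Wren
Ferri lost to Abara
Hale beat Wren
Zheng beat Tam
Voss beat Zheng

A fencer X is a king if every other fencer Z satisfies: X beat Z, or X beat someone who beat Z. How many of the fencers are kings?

Voss reaches everyone (king).
Hale cannot reach Voss, Zheng in two steps.
Tam cannot reach Voss, Hale, Abara, Zheng, Ferri, Mori, Wren in two steps.
Abara cannot reach Voss in two steps.
Zheng cannot reach Voss in two steps.
Ferri cannot reach Voss, Hale, Abara, Zheng, Mori, Wren in two steps.
Mori cannot reach Voss in two steps.
Wren cannot reach Voss, Hale, Abara, Zheng, Mori in two steps.
Kings: Voss — 1.

1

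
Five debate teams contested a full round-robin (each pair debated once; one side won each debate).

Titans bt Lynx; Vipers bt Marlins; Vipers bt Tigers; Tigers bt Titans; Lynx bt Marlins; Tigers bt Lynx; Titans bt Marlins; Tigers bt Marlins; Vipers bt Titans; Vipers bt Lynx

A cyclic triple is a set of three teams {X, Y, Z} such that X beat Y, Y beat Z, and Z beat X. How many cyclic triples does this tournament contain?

Of the C(5,3) = 10 triples, the cyclic ones are: none.
That is 0.

0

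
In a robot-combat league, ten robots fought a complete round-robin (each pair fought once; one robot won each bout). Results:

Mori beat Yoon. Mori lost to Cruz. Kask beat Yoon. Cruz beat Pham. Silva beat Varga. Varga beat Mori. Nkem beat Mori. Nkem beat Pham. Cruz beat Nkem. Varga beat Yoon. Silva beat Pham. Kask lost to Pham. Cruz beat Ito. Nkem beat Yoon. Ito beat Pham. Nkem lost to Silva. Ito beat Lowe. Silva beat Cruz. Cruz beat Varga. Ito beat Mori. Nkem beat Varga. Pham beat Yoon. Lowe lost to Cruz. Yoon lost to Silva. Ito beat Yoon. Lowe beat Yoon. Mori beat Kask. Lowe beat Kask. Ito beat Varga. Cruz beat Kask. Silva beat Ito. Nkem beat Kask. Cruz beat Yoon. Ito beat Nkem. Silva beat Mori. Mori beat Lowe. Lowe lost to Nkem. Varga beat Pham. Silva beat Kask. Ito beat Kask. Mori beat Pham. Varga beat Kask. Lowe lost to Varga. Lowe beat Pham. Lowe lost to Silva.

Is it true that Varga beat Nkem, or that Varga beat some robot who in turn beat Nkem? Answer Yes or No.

Varga did not beat Nkem directly.
Varga beat Lowe, Pham, Yoon, Mori, Kask, but each of them lost to Nkem. No two-step path.

No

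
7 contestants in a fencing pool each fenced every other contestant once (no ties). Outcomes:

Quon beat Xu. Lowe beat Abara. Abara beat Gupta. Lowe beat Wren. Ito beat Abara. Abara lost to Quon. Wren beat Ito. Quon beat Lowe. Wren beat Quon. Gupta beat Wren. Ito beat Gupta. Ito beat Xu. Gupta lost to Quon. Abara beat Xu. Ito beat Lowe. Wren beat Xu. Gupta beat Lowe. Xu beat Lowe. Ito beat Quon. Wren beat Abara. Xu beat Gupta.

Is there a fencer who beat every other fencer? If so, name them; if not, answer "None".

None

Highest win total is Ito with 5 (out of 6 possible).
Ito lost to Wren, so no fencer went undefeated.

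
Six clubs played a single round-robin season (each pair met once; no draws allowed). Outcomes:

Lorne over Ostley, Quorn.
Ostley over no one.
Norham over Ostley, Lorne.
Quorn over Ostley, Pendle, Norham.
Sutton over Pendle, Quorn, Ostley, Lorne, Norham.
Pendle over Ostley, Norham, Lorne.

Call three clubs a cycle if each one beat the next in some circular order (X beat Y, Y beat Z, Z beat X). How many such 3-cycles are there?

2

Of the C(6,3) = 20 triples, the cyclic ones are: {Quorn, Norham, Lorne}; {Quorn, Lorne, Pendle}.
That is 2.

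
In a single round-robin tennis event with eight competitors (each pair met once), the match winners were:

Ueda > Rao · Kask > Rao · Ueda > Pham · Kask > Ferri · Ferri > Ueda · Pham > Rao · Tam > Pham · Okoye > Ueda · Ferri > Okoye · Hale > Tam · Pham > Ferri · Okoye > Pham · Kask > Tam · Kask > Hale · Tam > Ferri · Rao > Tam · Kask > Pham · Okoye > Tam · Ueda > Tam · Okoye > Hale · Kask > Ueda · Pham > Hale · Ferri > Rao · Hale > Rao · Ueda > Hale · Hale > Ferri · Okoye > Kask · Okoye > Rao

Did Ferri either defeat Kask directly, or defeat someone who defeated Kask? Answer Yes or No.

Ferri did not beat Kask directly.
Ferri beat Ueda, Rao, Okoye. Of those, Okoye beat Kask.

Yes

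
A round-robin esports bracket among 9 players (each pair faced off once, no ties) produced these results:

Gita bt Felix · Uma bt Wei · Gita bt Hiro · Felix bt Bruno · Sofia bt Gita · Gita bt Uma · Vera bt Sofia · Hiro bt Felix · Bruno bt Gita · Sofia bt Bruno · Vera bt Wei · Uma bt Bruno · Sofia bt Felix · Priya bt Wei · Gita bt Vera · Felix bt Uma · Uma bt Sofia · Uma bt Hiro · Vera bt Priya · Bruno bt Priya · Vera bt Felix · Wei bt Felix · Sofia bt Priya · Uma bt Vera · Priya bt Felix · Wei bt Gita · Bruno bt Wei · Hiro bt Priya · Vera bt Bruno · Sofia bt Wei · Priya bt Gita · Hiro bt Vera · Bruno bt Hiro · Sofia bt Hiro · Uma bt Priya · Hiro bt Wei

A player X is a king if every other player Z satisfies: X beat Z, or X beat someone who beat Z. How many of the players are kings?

6

Felix reaches everyone (king).
Gita reaches everyone (king).
Vera reaches everyone (king).
Sofia reaches everyone (king).
Wei cannot reach Sofia, Priya in two steps.
Bruno cannot reach Sofia in two steps.
Uma reaches everyone (king).
Priya cannot reach Sofia in two steps.
Hiro reaches everyone (king).
Kings: Felix, Gita, Vera, Sofia, Uma, Hiro — 6.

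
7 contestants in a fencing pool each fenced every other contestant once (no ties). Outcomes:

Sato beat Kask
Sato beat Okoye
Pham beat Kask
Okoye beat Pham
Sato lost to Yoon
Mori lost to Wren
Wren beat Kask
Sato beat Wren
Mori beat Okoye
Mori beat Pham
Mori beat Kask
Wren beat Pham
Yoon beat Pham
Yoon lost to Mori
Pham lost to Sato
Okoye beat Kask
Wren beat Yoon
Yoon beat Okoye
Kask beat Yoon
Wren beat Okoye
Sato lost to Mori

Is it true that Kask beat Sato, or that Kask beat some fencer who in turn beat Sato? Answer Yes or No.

Yes

Kask did not beat Sato directly.
Kask beat Yoon. Of those, Yoon beat Sato.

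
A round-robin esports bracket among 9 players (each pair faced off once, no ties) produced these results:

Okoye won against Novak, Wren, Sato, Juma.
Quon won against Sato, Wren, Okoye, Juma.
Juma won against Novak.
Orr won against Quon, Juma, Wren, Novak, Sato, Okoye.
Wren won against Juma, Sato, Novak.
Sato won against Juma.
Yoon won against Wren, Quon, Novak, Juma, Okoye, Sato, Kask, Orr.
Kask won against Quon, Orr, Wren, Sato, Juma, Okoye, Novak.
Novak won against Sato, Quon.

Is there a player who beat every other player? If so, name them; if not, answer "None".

Yoon

Yoon has 8 wins out of 8 opponents — a perfect record.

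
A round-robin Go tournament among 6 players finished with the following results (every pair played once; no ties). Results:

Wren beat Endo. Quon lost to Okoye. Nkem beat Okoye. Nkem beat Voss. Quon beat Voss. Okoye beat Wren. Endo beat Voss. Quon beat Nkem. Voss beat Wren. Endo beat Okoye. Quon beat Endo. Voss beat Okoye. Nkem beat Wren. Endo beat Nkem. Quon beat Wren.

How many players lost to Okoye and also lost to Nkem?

Okoye beat: Wren, Quon.
Nkem beat: Wren, Okoye, Voss.
Both beat: Wren — 1.

1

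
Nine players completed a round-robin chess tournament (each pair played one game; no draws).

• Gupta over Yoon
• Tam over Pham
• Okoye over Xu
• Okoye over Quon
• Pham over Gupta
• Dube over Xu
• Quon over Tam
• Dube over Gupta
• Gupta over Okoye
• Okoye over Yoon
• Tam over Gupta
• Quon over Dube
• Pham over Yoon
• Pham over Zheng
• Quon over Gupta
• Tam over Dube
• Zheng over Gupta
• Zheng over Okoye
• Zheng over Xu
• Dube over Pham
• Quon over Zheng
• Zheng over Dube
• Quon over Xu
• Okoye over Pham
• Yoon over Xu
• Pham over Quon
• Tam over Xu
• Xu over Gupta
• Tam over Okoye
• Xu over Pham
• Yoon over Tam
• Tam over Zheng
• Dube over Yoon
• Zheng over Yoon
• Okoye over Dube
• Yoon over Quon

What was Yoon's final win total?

3

Yoon's results: beat Quon, Xu, Tam; lost to Zheng, Dube, Okoye, Pham, Gupta.
That is 3 wins.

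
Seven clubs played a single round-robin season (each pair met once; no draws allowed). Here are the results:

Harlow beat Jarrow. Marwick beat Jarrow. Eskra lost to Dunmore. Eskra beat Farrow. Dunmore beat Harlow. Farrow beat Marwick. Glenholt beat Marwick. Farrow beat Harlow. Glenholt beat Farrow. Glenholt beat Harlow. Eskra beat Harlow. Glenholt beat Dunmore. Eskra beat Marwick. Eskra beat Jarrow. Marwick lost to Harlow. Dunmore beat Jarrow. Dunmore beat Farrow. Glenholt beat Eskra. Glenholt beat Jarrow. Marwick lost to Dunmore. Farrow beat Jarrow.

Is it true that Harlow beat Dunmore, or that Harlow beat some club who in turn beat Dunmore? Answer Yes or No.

No

Harlow did not beat Dunmore directly.
Harlow beat Jarrow, Marwick, but each of them lost to Dunmore. No two-step path.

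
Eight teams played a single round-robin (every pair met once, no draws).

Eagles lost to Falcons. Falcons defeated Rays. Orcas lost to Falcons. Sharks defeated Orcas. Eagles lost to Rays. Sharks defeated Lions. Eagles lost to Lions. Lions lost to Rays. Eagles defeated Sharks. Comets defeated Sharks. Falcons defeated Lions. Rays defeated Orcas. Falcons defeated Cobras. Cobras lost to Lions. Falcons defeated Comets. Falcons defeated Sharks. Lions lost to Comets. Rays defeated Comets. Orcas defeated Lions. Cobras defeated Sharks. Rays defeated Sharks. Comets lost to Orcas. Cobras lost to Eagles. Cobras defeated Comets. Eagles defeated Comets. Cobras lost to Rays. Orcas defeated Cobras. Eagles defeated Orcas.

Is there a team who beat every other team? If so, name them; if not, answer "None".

Falcons

Falcons has 7 wins out of 7 opponents — a perfect record.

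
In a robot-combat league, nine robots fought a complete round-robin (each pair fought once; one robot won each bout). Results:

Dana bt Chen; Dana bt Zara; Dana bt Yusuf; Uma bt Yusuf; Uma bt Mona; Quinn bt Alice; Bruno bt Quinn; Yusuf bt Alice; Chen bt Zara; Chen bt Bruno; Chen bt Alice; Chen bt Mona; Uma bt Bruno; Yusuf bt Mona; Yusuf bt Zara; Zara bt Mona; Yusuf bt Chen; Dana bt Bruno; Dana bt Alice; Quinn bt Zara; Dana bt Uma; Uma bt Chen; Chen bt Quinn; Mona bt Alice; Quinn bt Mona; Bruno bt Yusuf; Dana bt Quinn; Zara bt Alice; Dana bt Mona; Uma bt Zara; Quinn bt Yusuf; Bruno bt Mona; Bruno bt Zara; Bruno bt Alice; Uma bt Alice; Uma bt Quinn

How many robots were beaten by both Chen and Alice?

Chen beat: Zara, Quinn, Mona, Bruno, Alice.
Alice beat: no one.
No one was beaten by both.

0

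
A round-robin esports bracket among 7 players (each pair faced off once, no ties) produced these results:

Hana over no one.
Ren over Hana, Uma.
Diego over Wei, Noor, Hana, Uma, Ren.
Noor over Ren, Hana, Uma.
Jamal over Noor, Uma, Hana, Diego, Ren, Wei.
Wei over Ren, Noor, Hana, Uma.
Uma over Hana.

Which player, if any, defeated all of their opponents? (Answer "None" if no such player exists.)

Jamal

Jamal has 6 wins out of 6 opponents — a perfect record.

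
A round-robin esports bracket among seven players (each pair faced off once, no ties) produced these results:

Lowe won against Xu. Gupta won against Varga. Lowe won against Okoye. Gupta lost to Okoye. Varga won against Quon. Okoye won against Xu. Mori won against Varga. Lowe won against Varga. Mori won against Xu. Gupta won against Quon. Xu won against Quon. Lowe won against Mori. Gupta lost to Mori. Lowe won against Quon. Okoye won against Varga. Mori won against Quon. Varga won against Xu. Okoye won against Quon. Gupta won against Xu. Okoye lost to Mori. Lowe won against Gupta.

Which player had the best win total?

Win totals: Varga 2, Mori 5, Xu 1, Quon 0, Lowe 6, Gupta 3, Okoye 4.
Lowe leads with 6 wins (next highest: 5).

Lowe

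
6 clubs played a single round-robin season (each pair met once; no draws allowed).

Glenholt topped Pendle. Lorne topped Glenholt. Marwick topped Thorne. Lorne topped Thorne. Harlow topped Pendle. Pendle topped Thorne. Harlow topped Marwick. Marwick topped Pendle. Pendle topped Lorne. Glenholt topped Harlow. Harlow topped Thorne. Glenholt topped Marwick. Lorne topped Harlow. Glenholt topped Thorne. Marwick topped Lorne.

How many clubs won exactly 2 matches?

1

Win totals: Glenholt 4, Lorne 3, Marwick 3, Thorne 0, Pendle 2, Harlow 3.
Exactly 2: Pendle — 1 club.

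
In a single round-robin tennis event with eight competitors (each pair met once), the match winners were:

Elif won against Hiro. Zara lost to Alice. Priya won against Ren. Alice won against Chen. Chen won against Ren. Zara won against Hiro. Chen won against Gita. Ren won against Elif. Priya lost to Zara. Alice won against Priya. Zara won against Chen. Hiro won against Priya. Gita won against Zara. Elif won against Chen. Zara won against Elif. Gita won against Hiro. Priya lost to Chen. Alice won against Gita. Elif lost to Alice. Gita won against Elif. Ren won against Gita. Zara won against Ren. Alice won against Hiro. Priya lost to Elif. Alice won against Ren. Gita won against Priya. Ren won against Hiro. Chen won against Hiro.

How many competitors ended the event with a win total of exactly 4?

Win totals: Zara 5, Gita 4, Chen 4, Hiro 1, Alice 7, Priya 1, Ren 3, Elif 3.
Exactly 4: Gita, Chen — 2 competitors.

2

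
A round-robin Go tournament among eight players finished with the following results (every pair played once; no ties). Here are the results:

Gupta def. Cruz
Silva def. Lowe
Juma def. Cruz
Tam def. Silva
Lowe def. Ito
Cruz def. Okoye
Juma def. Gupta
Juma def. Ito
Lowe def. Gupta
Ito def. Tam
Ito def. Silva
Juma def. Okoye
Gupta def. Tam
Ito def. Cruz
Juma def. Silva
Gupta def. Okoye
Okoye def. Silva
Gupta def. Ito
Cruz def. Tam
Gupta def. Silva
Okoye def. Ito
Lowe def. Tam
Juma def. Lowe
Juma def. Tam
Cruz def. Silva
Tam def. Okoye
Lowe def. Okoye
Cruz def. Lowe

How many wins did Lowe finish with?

4

Lowe's results: beat Tam, Gupta, Ito, Okoye; lost to Silva, Juma, Cruz.
That is 4 wins.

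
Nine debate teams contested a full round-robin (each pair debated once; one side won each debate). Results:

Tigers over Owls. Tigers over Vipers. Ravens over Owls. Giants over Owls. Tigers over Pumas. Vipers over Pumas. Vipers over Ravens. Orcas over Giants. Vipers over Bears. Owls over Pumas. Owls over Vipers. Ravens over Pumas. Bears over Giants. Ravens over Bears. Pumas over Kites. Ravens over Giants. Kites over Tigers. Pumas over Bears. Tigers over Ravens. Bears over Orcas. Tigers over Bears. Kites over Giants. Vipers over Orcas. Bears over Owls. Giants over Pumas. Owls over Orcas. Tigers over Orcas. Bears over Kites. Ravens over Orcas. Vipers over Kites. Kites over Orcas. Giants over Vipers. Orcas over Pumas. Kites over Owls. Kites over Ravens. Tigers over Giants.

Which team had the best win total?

Tigers

Win totals: Bears 4, Owls 3, Vipers 5, Kites 5, Giants 3, Orcas 2, Pumas 2, Tigers 7, Ravens 5.
Tigers leads with 7 wins (next highest: 5).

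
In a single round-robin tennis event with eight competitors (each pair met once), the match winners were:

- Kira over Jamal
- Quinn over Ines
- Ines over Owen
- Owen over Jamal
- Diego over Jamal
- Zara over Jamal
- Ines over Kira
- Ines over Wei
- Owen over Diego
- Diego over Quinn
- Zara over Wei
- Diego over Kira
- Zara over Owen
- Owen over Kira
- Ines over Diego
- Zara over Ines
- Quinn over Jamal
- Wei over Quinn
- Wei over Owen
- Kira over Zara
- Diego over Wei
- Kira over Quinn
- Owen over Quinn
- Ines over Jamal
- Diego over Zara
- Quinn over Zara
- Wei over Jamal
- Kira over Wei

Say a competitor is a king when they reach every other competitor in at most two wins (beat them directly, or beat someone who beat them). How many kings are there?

6

Owen reaches everyone (king).
Diego reaches everyone (king).
Zara reaches everyone (king).
Quinn reaches everyone (king).
Jamal cannot reach Owen, Diego, Zara, Quinn, Wei, Kira, Ines in two steps.
Wei reaches everyone (king).
Kira cannot reach Diego in two steps.
Ines reaches everyone (king).
Kings: Owen, Diego, Zara, Quinn, Wei, Ines — 6.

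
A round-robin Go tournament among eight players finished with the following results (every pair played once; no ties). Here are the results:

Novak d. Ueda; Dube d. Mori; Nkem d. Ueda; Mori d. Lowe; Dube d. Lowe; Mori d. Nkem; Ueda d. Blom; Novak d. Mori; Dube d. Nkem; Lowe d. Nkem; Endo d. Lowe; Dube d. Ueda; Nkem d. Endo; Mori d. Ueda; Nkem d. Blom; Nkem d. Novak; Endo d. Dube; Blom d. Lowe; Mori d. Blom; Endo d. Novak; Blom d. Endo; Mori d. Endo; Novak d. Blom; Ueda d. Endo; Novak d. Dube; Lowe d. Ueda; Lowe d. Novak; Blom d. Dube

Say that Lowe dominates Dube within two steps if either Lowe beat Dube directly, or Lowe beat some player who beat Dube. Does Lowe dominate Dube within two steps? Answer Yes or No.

Yes

Lowe did not beat Dube directly.
Lowe beat Ueda, Novak, Nkem. Of those, Novak beat Dube.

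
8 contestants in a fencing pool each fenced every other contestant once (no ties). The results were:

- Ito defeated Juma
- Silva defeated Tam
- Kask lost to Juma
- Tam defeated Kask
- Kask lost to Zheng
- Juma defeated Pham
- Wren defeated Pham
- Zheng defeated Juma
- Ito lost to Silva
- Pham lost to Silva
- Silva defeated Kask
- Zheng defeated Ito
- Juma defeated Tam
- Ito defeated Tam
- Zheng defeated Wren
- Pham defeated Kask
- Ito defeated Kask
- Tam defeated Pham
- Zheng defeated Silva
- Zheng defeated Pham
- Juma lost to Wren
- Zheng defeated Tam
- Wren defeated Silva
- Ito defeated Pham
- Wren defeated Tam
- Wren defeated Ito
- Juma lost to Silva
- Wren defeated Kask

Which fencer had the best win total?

Win totals: Tam 2, Kask 0, Silva 5, Wren 6, Ito 4, Juma 3, Zheng 7, Pham 1.
Zheng leads with 7 wins (next highest: 6).

Zheng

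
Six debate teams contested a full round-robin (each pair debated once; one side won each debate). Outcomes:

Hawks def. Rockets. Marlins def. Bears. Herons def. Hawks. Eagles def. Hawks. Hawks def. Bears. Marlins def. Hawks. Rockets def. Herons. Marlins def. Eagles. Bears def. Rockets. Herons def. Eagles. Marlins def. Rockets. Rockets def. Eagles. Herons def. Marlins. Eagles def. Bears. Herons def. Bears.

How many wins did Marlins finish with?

4

Marlins' results: beat Bears, Hawks, Eagles, Rockets; lost to Herons.
That is 4 wins.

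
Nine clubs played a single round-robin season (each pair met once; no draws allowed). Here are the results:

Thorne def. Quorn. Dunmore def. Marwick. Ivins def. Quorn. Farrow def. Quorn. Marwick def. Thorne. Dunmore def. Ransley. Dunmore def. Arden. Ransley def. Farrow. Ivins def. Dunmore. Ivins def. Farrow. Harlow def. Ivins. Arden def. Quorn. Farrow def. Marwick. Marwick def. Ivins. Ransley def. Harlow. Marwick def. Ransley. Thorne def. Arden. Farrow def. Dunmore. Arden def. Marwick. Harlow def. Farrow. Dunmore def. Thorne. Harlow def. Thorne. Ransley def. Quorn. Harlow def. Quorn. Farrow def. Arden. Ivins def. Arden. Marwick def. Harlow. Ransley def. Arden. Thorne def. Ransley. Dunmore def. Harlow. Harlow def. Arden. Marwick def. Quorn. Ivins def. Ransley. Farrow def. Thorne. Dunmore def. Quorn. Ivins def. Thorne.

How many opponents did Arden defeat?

Arden's results: beat Marwick, Quorn; lost to Farrow, Ivins, Harlow, Dunmore, Thorne, Ransley.
That is 2 wins.

2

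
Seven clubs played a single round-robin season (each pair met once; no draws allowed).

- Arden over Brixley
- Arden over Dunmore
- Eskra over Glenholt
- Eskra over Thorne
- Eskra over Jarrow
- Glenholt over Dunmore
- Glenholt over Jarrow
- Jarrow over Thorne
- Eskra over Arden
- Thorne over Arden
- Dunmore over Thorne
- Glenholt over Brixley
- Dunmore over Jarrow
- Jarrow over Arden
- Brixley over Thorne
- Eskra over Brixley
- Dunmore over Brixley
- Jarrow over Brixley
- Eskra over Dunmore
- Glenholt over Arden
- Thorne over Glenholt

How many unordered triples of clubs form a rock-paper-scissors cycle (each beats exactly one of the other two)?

6

Win totals: Thorne 2, Eskra 6, Brixley 1, Dunmore 3, Glenholt 4, Jarrow 3, Arden 2.
A club with w wins dominates both others in C(w,2) triples; summing gives 1 + 15 + 0 + 3 + 6 + 3 + 1 = 29 transitive triples.
Total triples C(7,3) = 35, so cyclic triples = 35 − 29 = 6.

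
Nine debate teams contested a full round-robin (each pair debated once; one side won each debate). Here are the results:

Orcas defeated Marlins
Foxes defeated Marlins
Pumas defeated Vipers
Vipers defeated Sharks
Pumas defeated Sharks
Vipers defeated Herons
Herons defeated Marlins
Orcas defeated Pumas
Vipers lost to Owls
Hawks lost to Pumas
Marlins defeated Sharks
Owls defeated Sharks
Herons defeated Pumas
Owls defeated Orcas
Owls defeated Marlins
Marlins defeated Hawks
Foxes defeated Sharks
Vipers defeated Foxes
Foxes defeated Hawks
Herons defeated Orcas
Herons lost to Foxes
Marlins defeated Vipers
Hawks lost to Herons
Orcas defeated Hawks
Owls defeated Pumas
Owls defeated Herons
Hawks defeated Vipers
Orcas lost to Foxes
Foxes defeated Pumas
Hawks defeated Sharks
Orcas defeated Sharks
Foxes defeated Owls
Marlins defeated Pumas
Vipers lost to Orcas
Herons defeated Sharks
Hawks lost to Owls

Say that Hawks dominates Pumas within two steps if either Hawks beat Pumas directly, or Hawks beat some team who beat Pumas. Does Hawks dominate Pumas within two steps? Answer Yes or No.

No

Hawks did not beat Pumas directly.
Hawks beat Sharks, Vipers, but each of them lost to Pumas. No two-step path.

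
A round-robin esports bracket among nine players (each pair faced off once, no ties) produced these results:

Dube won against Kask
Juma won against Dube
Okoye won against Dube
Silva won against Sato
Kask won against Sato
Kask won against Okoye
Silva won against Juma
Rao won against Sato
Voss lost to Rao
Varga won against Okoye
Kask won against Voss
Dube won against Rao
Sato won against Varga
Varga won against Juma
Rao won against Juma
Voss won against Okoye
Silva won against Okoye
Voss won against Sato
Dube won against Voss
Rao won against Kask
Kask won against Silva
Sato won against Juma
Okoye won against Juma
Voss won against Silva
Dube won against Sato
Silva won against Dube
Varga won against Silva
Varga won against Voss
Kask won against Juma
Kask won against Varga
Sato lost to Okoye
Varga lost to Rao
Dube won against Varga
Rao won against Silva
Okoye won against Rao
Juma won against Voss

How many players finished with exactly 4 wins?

3

Win totals: Dube 5, Rao 6, Kask 6, Voss 3, Silva 4, Varga 4, Sato 2, Juma 2, Okoye 4.
Exactly 4: Silva, Varga, Okoye — 3 players.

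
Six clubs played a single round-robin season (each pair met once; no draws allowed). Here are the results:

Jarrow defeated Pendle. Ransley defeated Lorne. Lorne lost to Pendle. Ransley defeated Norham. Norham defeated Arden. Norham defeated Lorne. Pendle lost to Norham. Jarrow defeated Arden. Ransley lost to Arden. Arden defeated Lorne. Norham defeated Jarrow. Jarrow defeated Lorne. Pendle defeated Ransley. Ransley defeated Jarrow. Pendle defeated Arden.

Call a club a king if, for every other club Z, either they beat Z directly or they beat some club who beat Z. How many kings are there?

Norham reaches everyone (king).
Arden cannot reach Pendle in two steps.
Ransley reaches everyone (king).
Jarrow cannot reach Norham in two steps.
Pendle reaches everyone (king).
Lorne cannot reach Norham, Arden, Ransley, Jarrow, Pendle in two steps.
Kings: Norham, Ransley, Pendle — 3.

3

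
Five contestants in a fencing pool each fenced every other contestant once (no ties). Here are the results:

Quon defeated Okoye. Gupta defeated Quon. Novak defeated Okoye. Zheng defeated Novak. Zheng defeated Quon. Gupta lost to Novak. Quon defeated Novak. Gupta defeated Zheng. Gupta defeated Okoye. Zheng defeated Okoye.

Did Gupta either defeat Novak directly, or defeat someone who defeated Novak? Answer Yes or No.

Gupta did not beat Novak directly.
Gupta beat Zheng, Quon, Okoye. Of those, Zheng beat Novak.

Yes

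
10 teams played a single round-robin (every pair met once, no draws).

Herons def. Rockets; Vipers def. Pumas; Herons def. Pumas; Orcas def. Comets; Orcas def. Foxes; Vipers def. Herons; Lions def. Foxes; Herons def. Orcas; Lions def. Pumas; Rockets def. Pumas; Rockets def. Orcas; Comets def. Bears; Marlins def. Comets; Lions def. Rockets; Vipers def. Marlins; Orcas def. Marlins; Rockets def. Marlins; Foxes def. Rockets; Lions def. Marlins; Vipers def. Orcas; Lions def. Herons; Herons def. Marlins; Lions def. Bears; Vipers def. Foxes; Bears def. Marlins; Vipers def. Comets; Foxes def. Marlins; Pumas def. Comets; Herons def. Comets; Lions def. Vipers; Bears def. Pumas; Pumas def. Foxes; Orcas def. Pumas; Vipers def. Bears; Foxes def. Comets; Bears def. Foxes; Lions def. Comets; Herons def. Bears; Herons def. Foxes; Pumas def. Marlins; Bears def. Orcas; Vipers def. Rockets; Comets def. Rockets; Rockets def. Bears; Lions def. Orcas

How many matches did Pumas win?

Pumas' results: beat Marlins, Comets, Foxes; lost to Rockets, Lions, Orcas, Vipers, Herons, Bears.
That is 3 wins.

3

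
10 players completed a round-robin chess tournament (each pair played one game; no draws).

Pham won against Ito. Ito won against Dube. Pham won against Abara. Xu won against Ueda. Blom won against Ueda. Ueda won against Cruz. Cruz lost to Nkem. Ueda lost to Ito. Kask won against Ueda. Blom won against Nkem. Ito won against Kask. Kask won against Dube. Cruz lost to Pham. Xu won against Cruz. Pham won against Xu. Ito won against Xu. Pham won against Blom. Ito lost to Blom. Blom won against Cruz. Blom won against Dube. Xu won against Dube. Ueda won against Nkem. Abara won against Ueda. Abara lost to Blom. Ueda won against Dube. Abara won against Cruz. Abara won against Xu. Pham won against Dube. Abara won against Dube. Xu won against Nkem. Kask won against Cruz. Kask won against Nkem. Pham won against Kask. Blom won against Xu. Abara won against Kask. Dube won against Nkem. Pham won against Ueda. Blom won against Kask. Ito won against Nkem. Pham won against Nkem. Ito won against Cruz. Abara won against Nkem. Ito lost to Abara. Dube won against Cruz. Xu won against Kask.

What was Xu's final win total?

Xu's results: beat Ueda, Kask, Dube, Cruz, Nkem; lost to Ito, Pham, Blom, Abara.
That is 5 wins.

5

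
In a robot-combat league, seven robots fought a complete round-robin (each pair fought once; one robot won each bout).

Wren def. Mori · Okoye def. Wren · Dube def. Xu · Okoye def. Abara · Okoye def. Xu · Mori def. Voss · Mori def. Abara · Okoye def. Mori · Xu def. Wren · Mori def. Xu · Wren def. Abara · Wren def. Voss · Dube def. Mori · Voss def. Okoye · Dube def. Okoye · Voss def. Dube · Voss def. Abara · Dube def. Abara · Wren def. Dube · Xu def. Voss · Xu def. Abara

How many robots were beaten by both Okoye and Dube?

Okoye beat: Wren, Abara, Mori, Xu.
Dube beat: Abara, Mori, Xu, Okoye.
Both beat: Abara, Mori, Xu — 3.

3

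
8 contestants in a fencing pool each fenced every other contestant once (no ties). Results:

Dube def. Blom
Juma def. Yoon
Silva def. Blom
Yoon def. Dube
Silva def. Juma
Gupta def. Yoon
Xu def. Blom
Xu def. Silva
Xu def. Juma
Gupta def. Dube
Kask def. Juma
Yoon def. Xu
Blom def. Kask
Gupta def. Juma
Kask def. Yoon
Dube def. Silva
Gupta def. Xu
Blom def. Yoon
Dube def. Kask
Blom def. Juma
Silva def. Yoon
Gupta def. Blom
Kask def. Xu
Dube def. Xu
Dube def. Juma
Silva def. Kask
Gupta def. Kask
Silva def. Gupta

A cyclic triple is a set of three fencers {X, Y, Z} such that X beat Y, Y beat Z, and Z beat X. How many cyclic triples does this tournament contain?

Win totals: Dube 5, Gupta 6, Juma 1, Xu 3, Yoon 2, Blom 3, Kask 3, Silva 5.
A fencer with w wins dominates both others in C(w,2) triples; summing gives 10 + 15 + 0 + 3 + 1 + 3 + 3 + 10 = 45 transitive triples.
Total triples C(8,3) = 56, so cyclic triples = 56 − 45 = 11.

11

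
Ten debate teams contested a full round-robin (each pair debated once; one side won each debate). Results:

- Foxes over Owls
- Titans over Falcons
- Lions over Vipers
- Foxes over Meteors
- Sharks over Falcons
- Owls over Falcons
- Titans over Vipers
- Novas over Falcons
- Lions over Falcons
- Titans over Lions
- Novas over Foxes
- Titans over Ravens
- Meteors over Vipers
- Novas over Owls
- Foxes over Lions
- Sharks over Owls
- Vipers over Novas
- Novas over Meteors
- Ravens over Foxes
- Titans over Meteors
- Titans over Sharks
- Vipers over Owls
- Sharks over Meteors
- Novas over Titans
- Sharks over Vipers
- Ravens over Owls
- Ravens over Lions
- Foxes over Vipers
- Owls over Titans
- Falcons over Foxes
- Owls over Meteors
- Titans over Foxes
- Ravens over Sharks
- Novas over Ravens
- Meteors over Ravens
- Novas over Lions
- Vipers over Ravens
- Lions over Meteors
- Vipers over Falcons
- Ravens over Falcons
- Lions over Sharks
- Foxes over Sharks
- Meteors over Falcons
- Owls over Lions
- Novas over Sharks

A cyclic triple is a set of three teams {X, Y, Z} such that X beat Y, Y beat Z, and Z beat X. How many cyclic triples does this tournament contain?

Win totals: Sharks 4, Meteors 3, Owls 4, Novas 8, Vipers 4, Falcons 1, Foxes 5, Lions 4, Titans 7, Ravens 5.
A team with w wins dominates both others in C(w,2) triples; summing gives 6 + 3 + 6 + 28 + 6 + 0 + 10 + 6 + 21 + 10 = 96 transitive triples.
Total triples C(10,3) = 120, so cyclic triples = 120 − 96 = 24.

24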